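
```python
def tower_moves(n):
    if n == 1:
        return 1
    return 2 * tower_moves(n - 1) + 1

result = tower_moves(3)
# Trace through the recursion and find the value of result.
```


tower_moves(3)
= 2 * tower_moves(2) + 1
= 2 * (2 * tower_moves(1) + 1) + 1
Now compute bottom-up:
tower_moves(1) = 1
tower_moves(2) = 2 * 1 + 1 = 3
tower_moves(3) = 2 * 3 + 1 = 7
= 7


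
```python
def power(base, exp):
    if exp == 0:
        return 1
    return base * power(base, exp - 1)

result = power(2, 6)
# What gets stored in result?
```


power(2, 6)
= 2 * power(2, 5)
= 2 * 2 * power(2, 4)
= 2 * 2 * 2 * power(2, 3)
= 2 * 2 * 2 * 2 * power(2, 2)
= 2 * 2 * 2 * 2 * 2 * power(2, 1)
= 2 * 2 * 2 * 2 * 2 * 2 * power(2, 0)
= 2 * 2 * 2 * 2 * 2 * 2 * 1
= 64


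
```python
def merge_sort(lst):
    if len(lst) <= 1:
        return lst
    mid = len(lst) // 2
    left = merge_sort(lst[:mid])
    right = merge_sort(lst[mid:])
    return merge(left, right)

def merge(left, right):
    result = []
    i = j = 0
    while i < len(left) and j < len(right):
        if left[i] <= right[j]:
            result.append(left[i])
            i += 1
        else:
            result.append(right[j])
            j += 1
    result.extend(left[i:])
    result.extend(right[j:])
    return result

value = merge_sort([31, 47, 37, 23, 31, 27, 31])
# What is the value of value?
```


merge_sort([31, 47, 37, 23, 31, 27, 31])
Split into [31, 47, 37] and [23, 31, 27, 31]
Left sorted: [31, 37, 47]
Right sorted: [23, 27, 31, 31]
Merge [31, 37, 47] and [23, 27, 31, 31]
= [23, 27, 31, 31, 31, 37, 47]


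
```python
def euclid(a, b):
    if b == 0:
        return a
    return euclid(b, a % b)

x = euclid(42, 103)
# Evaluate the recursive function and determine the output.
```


euclid(42, 103)
= euclid(103, 42 % 103) = euclid(103, 42)
= euclid(42, 103 % 42) = euclid(42, 19)
= euclid(19, 42 % 19) = euclid(19, 4)
= euclid(4, 19 % 4) = euclid(4, 3)
= euclid(3, 4 % 3) = euclid(3, 1)
= euclid(1, 3 % 1) = euclid(1, 0)
b == 0, return a = 1


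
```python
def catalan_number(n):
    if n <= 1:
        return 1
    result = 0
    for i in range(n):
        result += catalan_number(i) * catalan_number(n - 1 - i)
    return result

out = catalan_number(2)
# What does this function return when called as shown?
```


catalan_number(2)
= sum of catalan_number(i) * catalan_number(2-1-i) for i in 0..1
  catalan_number(0)*catalan_number(1) = 1*1 = 1
  catalan_number(1)*catalan_number(0) = 1*1 = 1
= 1 + 1
= 2


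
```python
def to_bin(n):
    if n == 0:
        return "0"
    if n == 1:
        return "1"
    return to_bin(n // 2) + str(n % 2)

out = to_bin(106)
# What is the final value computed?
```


to_bin(106)
= to_bin(53) + "0"
= to_bin(26) + "1" + "0"
= to_bin(13) + "0" + "1" + "0"
= to_bin(6) + "1" + "0" + "1" + "0"
= to_bin(3) + "0" + "1" + "0" + "1" + "0"
= to_bin(1) + "1" + "0" + "1" + "0" + "1" + "0"
= "1" + "1" + "0" + "1" + "0" + "1" + "0"
= "1101010"


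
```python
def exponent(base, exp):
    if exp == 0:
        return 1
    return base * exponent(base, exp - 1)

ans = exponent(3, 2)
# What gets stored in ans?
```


exponent(3, 2)
= 3 * exponent(3, 1)
= 3 * 3 * exponent(3, 0)
= 3 * 3 * 1
= 9


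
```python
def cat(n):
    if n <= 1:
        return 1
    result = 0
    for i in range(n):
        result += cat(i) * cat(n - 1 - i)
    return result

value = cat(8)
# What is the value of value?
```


cat(8)
= sum of cat(i) * cat(8-1-i) for i in 0..7
First compute sub-values bottom-up:
  cat(0) = 1, cat(1) = 1
  cat(2) = 1*1 + 1*1 = 2
  cat(3) = 1*2 + 1*1 + 2*1 = 5
  cat(4) = 1*5 + 1*2 + 2*1 + 5*1 = 14
  cat(5) = 1*14 + 1*5 + 2*2 + 5*1 + 14*1 = 42
  cat(6) = 1*42 + 1*14 + 2*5 + 5*2 + 14*1 + 42*1 = 132
  cat(7) = 1*132 + 1*42 + 2*14 + 5*5 + 14*2 + 42*1 + 132*1 = 429
Now cat(8):
  cat(0)*cat(7) = 1*429 = 429
  cat(1)*cat(6) = 1*132 = 132
  cat(2)*cat(5) = 2*42 = 84
  cat(3)*cat(4) = 5*14 = 70
  cat(4)*cat(3) = 14*5 = 70
  cat(5)*cat(2) = 42*2 = 84
  cat(6)*cat(1) = 132*1 = 132
  cat(7)*cat(0) = 429*1 = 429
= 429 + 132 + 84 + 70 + 70 + 84 + 132 + 429
= 1430


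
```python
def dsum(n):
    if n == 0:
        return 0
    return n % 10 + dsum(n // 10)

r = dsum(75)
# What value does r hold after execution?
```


dsum(75)
= 5 + dsum(7)
= 5 + 7 + dsum(0)
= 5 + 7 + 0
= 12


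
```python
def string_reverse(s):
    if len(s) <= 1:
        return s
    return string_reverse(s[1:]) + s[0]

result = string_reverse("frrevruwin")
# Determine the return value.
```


string_reverse("frrevruwin")
= string_reverse("rrevruwin") + "f"
= string_reverse("revruwin") + "r" + "f"
= string_reverse("evruwin") + "r" + "r" + "f"
= string_reverse("vruwin") + "e" + "r" + "r" + "f"
= string_reverse("ruwin") + "v" + "e" + "r" + "r" + "f"
= string_reverse("uwin") + "r" + "v" + "e" + "r" + "r" + "f"
= string_reverse("win") + "u" + "r" + "v" + "e" + "r" + "r" + "f"
= string_reverse("in") + "w" + "u" + "r" + "v" + "e" + "r" + "r" + "f"
= string_reverse("n") + "i" + "w" + "u" + "r" + "v" + "e" + "r" + "r" + "f"
= "n" + "i" + "w" + "u" + "r" + "v" + "e" + "r" + "r" + "f"
= "niwurverrf"


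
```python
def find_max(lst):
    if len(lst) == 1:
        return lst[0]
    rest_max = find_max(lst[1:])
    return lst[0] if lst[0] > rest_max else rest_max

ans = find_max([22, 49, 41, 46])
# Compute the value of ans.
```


find_max([22, 49, 41, 46])
= compare 22 with find_max([49, 41, 46])
= compare 49 with find_max([41, 46])
= compare 41 with find_max([46])
Base: find_max([46]) = 46
compare 41 with 46: max = 46
compare 49 with 46: max = 49
compare 22 with 49: max = 49
= 49


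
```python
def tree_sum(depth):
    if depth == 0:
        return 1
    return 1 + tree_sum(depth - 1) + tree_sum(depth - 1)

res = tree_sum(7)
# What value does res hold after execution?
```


tree_sum(7)
= 1 + tree_sum(6) + tree_sum(6)
= 1 + 2 * tree_sum(6)
tree_sum(k) = 2^(k+1) - 1
tree_sum(0) = 1
tree_sum(1) = 3
tree_sum(2) = 7
tree_sum(3) = 15
tree_sum(4) = 31
tree_sum(7) = 2^8 - 1 = 255


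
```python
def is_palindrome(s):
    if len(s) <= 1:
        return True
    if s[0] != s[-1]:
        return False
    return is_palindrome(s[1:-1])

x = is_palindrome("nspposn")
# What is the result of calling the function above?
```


is_palindrome("nspposn")
"nspposn": s[0]='n' == s[-1]='n' -> is_palindrome("sppos")
"sppos": s[0]='s' == s[-1]='s' -> is_palindrome("ppo")
"ppo": s[0]='p' != s[-1]='o' -> False
= False


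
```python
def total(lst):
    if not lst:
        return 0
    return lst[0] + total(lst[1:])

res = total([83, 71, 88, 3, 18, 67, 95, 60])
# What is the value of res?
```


total([83, 71, 88, 3, 18, 67, 95, 60])
= 83 + total([71, 88, 3, 18, 67, 95, 60])
= 83 + 71 + total([88, 3, 18, 67, 95, 60])
= 83 + 71 + 88 + total([3, 18, 67, 95, 60])
= 83 + 71 + 88 + 3 + total([18, 67, 95, 60])
= 83 + 71 + 88 + 3 + 18 + total([67, 95, 60])
= 83 + 71 + 88 + 3 + 18 + 67 + total([95, 60])
= 83 + 71 + 88 + 3 + 18 + 67 + 95 + total([60])
= 83 + 71 + 88 + 3 + 18 + 67 + 95 + 60 + total([])
= 83 + 71 + 88 + 3 + 18 + 67 + 95 + 60 + 0
= 485


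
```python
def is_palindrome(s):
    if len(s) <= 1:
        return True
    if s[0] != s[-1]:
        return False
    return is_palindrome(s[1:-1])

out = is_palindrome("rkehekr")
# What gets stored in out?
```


is_palindrome("rkehekr")
"rkehekr": s[0]='r' == s[-1]='r' -> is_palindrome("kehek")
"kehek": s[0]='k' == s[-1]='k' -> is_palindrome("ehe")
"ehe": s[0]='e' == s[-1]='e' -> is_palindrome("h")
"h": len <= 1 -> True
= True


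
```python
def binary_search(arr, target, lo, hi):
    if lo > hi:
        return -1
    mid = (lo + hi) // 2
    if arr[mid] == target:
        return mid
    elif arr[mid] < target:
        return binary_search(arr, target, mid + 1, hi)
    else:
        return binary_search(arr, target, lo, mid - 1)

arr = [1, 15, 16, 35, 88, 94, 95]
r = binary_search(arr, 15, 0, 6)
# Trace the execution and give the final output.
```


binary_search(arr, 15, 0, 6)
lo=0, hi=6, mid=3, arr[mid]=35
35 > 15, search left half
lo=0, hi=2, mid=1, arr[mid]=15
arr[1] == 15, found at index 1
= 1


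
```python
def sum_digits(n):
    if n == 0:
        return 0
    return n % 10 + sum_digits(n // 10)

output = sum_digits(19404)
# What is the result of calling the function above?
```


sum_digits(19404)
= 4 + sum_digits(1940)
= 4 + 0 + sum_digits(194)
= 4 + 0 + 4 + sum_digits(19)
= 4 + 0 + 4 + 9 + sum_digits(1)
= 4 + 0 + 4 + 9 + 1 + sum_digits(0)
= 4 + 0 + 4 + 9 + 1 + 0
= 18


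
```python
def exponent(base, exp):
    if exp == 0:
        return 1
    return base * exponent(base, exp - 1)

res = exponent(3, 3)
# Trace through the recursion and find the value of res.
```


exponent(3, 3)
= 3 * exponent(3, 2)
= 3 * 3 * exponent(3, 1)
= 3 * 3 * 3 * exponent(3, 0)
= 3 * 3 * 3 * 1
= 27


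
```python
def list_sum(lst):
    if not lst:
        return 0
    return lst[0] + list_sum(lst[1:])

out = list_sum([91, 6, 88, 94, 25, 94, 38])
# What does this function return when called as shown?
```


list_sum([91, 6, 88, 94, 25, 94, 38])
= 91 + list_sum([6, 88, 94, 25, 94, 38])
= 91 + 6 + list_sum([88, 94, 25, 94, 38])
= 91 + 6 + 88 + list_sum([94, 25, 94, 38])
= 91 + 6 + 88 + 94 + list_sum([25, 94, 38])
= 91 + 6 + 88 + 94 + 25 + list_sum([94, 38])
= 91 + 6 + 88 + 94 + 25 + 94 + list_sum([38])
= 91 + 6 + 88 + 94 + 25 + 94 + 38 + list_sum([])
= 91 + 6 + 88 + 94 + 25 + 94 + 38 + 0
= 436


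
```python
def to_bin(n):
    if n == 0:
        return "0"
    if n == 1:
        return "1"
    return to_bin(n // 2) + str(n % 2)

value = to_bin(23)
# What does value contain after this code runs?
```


to_bin(23)
= to_bin(11) + "1"
= to_bin(5) + "1" + "1"
= to_bin(2) + "1" + "1" + "1"
= to_bin(1) + "0" + "1" + "1" + "1"
= "1" + "0" + "1" + "1" + "1"
= "10111"


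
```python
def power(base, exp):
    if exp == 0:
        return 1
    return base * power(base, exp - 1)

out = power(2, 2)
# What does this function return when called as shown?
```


power(2, 2)
= 2 * power(2, 1)
= 2 * 2 * power(2, 0)
= 2 * 2 * 1
= 4


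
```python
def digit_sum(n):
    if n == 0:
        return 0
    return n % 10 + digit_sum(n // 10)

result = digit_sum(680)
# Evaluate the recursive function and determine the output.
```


digit_sum(680)
= 0 + digit_sum(68)
= 0 + 8 + digit_sum(6)
= 0 + 8 + 6 + digit_sum(0)
= 0 + 8 + 6 + 0
= 14


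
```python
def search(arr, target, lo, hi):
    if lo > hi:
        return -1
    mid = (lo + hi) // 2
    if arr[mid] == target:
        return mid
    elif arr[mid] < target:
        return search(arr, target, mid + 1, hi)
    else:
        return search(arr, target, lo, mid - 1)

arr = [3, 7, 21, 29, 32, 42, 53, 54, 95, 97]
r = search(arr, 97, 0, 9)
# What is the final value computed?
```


search(arr, 97, 0, 9)
lo=0, hi=9, mid=4, arr[mid]=32
32 < 97, search right half
lo=5, hi=9, mid=7, arr[mid]=54
54 < 97, search right half
lo=8, hi=9, mid=8, arr[mid]=95
95 < 97, search right half
lo=9, hi=9, mid=9, arr[mid]=97
arr[9] == 97, found at index 9
= 9


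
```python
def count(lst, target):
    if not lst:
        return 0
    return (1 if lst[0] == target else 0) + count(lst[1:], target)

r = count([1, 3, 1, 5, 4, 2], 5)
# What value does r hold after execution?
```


count([1, 3, 1, 5, 4, 2], 5)
lst[0]=1 != 5: 0 + count([3, 1, 5, 4, 2], 5)
lst[0]=3 != 5: 0 + count([1, 5, 4, 2], 5)
lst[0]=1 != 5: 0 + count([5, 4, 2], 5)
lst[0]=5 == 5: 1 + count([4, 2], 5)
lst[0]=4 != 5: 0 + count([2], 5)
lst[0]=2 != 5: 0 + count([], 5)
= 1


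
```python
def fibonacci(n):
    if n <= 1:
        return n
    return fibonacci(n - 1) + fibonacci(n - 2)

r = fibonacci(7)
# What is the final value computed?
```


fibonacci(7)
= fibonacci(6) + fibonacci(5)
= (fibonacci(5) + fibonacci(4)) + fibonacci(5)
Computing bottom-up: fibonacci(0)=0, fibonacci(1)=1, fibonacci(2)=1, fibonacci(3)=2, fibonacci(4)=3, fibonacci(5)=5, fibonacci(6)=8, fibonacci(7)=13
= 13


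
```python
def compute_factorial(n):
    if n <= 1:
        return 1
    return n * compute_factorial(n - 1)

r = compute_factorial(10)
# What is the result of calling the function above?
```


compute_factorial(10)
= 10 * compute_factorial(9)
= 10 * 9 * compute_factorial(8)
= 10 * 9 * 8 * compute_factorial(7)
= 10 * 9 * 8 * 7 * compute_factorial(6)
= 10 * 9 * 8 * 7 * 6 * compute_factorial(5)
= 10 * 9 * 8 * 7 * 6 * 5 * compute_factorial(4)
= 10 * 9 * 8 * 7 * 6 * 5 * 4 * compute_factorial(3)
= 10 * 9 * 8 * 7 * 6 * 5 * 4 * 3 * compute_factorial(2)
= 10 * 9 * 8 * 7 * 6 * 5 * 4 * 3 * 2 * compute_factorial(1)
= 10 * 9 * 8 * 7 * 6 * 5 * 4 * 3 * 2 * 1
= 3628800


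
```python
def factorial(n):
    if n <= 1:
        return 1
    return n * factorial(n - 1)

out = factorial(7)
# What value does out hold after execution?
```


factorial(7)
= 7 * factorial(6)
= 7 * 6 * factorial(5)
= 7 * 6 * 5 * factorial(4)
= 7 * 6 * 5 * 4 * factorial(3)
= 7 * 6 * 5 * 4 * 3 * factorial(2)
= 7 * 6 * 5 * 4 * 3 * 2 * factorial(1)
= 7 * 6 * 5 * 4 * 3 * 2 * 1
= 5040


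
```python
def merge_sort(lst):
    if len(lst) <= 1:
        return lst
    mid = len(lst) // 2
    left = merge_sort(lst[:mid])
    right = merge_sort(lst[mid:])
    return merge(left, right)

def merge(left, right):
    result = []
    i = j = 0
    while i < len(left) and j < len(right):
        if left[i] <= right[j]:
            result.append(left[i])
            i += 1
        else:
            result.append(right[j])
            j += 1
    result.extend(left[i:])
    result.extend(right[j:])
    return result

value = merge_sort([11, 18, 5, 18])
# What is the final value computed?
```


merge_sort([11, 18, 5, 18])
Split into [11, 18] and [5, 18]
Left sorted: [11, 18]
Right sorted: [5, 18]
Merge [11, 18] and [5, 18]
= [5, 11, 18, 18]


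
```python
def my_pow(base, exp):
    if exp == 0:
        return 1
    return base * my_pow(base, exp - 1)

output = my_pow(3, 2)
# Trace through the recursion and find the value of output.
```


my_pow(3, 2)
= 3 * my_pow(3, 1)
= 3 * 3 * my_pow(3, 0)
= 3 * 3 * 1
= 9


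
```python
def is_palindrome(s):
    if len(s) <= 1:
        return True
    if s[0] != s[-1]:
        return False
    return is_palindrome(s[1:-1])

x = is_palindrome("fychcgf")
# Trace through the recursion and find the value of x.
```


is_palindrome("fychcgf")
"fychcgf": s[0]='f' == s[-1]='f' -> is_palindrome("ychcg")
"ychcg": s[0]='y' != s[-1]='g' -> False
= False


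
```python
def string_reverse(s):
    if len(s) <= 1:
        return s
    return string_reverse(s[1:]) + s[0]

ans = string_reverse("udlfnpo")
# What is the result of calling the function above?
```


string_reverse("udlfnpo")
= string_reverse("dlfnpo") + "u"
= string_reverse("lfnpo") + "d" + "u"
= string_reverse("fnpo") + "l" + "d" + "u"
= string_reverse("npo") + "f" + "l" + "d" + "u"
= string_reverse("po") + "n" + "f" + "l" + "d" + "u"
= string_reverse("o") + "p" + "n" + "f" + "l" + "d" + "u"
= "o" + "p" + "n" + "f" + "l" + "d" + "u"
= "opnfldu"


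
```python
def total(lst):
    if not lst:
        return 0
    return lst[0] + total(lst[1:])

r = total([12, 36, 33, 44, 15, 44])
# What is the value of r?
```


total([12, 36, 33, 44, 15, 44])
= 12 + total([36, 33, 44, 15, 44])
= 12 + 36 + total([33, 44, 15, 44])
= 12 + 36 + 33 + total([44, 15, 44])
= 12 + 36 + 33 + 44 + total([15, 44])
= 12 + 36 + 33 + 44 + 15 + total([44])
= 12 + 36 + 33 + 44 + 15 + 44 + total([])
= 12 + 36 + 33 + 44 + 15 + 44 + 0
= 184


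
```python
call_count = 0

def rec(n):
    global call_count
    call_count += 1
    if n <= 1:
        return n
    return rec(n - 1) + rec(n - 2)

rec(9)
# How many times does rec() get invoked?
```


rec(9) calls rec(8) and rec(7); each non-base call branches into two more.
Let C(k) = total number of calls made by rec(k), including the call to rec(k) itself.
Base cases: C(0) = 1, C(1) = 1
Recurrence: C(k) = 1 + C(k-1) + C(k-2)
  C(2) = 1 + C(1) + C(0) = 1 + 1 + 1 = 3
  C(3) = 1 + C(2) + C(1) = 1 + 3 + 1 = 5
  C(4) = 1 + C(3) + C(2) = 1 + 5 + 3 = 9
  C(5) = 1 + C(4) + C(3) = 1 + 9 + 5 = 15
  C(6) = 1 + C(5) + C(4) = 1 + 15 + 9 = 25
  C(7) = 1 + C(6) + C(5) = 1 + 25 + 15 = 41
  C(8) = 1 + C(7) + C(6) = 1 + 41 + 25 = 67
  C(9) = 1 + C(8) + C(7) = 1 + 67 + 41 = 109
Total calls = C(9) = 109


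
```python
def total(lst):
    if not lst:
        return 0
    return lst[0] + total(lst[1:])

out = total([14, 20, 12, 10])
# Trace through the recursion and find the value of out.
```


total([14, 20, 12, 10])
= 14 + total([20, 12, 10])
= 14 + 20 + total([12, 10])
= 14 + 20 + 12 + total([10])
= 14 + 20 + 12 + 10 + total([])
= 14 + 20 + 12 + 10 + 0
= 56


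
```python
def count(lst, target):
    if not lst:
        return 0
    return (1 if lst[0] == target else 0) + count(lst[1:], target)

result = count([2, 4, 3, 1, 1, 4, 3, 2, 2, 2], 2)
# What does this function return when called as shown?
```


count([2, 4, 3, 1, 1, 4, 3, 2, 2, 2], 2)
lst[0]=2 == 2: 1 + count([4, 3, 1, 1, 4, 3, 2, 2, 2], 2)
lst[0]=4 != 2: 0 + count([3, 1, 1, 4, 3, 2, 2, 2], 2)
lst[0]=3 != 2: 0 + count([1, 1, 4, 3, 2, 2, 2], 2)
lst[0]=1 != 2: 0 + count([1, 4, 3, 2, 2, 2], 2)
lst[0]=1 != 2: 0 + count([4, 3, 2, 2, 2], 2)
lst[0]=4 != 2: 0 + count([3, 2, 2, 2], 2)
lst[0]=3 != 2: 0 + count([2, 2, 2], 2)
lst[0]=2 == 2: 1 + count([2, 2], 2)
lst[0]=2 == 2: 1 + count([2], 2)
lst[0]=2 == 2: 1 + count([], 2)
= 4


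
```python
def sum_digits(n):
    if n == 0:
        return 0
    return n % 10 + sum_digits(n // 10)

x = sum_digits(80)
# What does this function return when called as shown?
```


sum_digits(80)
= 0 + sum_digits(8)
= 0 + 8 + sum_digits(0)
= 0 + 8 + 0
= 8


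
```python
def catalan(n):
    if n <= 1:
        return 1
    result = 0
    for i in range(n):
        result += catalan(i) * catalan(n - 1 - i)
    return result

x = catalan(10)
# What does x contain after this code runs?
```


catalan(10)
= sum of catalan(i) * catalan(10-1-i) for i in 0..9
First compute sub-values bottom-up:
  catalan(0) = 1, catalan(1) = 1
  catalan(2) = 1*1 + 1*1 = 2
  catalan(3) = 1*2 + 1*1 + 2*1 = 5
  catalan(4) = 1*5 + 1*2 + 2*1 + 5*1 = 14
  catalan(5) = 1*14 + 1*5 + 2*2 + 5*1 + 14*1 = 42
  catalan(6) = 1*42 + 1*14 + 2*5 + 5*2 + 14*1 + 42*1 = 132
  catalan(7) = 1*132 + 1*42 + 2*14 + 5*5 + 14*2 + 42*1 + 132*1 = 429
  catalan(8) = 1*429 + 1*132 + 2*42 + 5*14 + 14*5 + 42*2 + 132*1 + 429*1 = 1430
  catalan(9) = 1*1430 + 1*429 + 2*132 + 5*42 + 14*14 + 42*5 + 132*2 + 429*1 + 1430*1 = 4862
Now catalan(10):
  catalan(0)*catalan(9) = 1*4862 = 4862
  catalan(1)*catalan(8) = 1*1430 = 1430
  catalan(2)*catalan(7) = 2*429 = 858
  catalan(3)*catalan(6) = 5*132 = 660
  catalan(4)*catalan(5) = 14*42 = 588
  catalan(5)*catalan(4) = 42*14 = 588
  catalan(6)*catalan(3) = 132*5 = 660
  catalan(7)*catalan(2) = 429*2 = 858
  catalan(8)*catalan(1) = 1430*1 = 1430
  catalan(9)*catalan(0) = 4862*1 = 4862
= 4862 + 1430 + 858 + 660 + 588 + 588 + 660 + 858 + 1430 + 4862
= 16796


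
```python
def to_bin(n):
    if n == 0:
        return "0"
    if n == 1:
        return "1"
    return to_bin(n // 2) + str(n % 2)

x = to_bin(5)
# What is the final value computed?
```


to_bin(5)
= to_bin(2) + "1"
= to_bin(1) + "0" + "1"
= "1" + "0" + "1"
= "101"


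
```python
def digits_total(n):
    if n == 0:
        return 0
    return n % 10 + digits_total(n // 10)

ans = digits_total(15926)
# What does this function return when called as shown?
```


digits_total(15926)
= 6 + digits_total(1592)
= 6 + 2 + digits_total(159)
= 6 + 2 + 9 + digits_total(15)
= 6 + 2 + 9 + 5 + digits_total(1)
= 6 + 2 + 9 + 5 + 1 + digits_total(0)
= 6 + 2 + 9 + 5 + 1 + 0
= 23


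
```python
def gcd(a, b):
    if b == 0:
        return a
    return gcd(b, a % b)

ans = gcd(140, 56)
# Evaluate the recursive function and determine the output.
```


gcd(140, 56)
= gcd(56, 140 % 56) = gcd(56, 28)
= gcd(28, 56 % 28) = gcd(28, 0)
b == 0, return a = 28


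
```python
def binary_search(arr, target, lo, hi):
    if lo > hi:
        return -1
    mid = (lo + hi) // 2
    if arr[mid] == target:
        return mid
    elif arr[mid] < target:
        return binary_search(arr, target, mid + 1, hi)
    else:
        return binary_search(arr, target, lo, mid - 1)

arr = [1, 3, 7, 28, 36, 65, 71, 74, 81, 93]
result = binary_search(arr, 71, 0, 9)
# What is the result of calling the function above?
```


binary_search(arr, 71, 0, 9)
lo=0, hi=9, mid=4, arr[mid]=36
36 < 71, search right half
lo=5, hi=9, mid=7, arr[mid]=74
74 > 71, search left half
lo=5, hi=6, mid=5, arr[mid]=65
65 < 71, search right half
lo=6, hi=6, mid=6, arr[mid]=71
arr[6] == 71, found at index 6
= 6


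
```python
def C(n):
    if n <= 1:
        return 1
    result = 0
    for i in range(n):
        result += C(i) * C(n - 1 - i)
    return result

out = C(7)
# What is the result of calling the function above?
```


C(7)
= sum of C(i) * C(7-1-i) for i in 0..6
First compute sub-values bottom-up:
  C(0) = 1, C(1) = 1
  C(2) = 1*1 + 1*1 = 2
  C(3) = 1*2 + 1*1 + 2*1 = 5
  C(4) = 1*5 + 1*2 + 2*1 + 5*1 = 14
  C(5) = 1*14 + 1*5 + 2*2 + 5*1 + 14*1 = 42
  C(6) = 1*42 + 1*14 + 2*5 + 5*2 + 14*1 + 42*1 = 132
Now C(7):
  C(0)*C(6) = 1*132 = 132
  C(1)*C(5) = 1*42 = 42
  C(2)*C(4) = 2*14 = 28
  C(3)*C(3) = 5*5 = 25
  C(4)*C(2) = 14*2 = 28
  C(5)*C(1) = 42*1 = 42
  C(6)*C(0) = 132*1 = 132
= 132 + 42 + 28 + 25 + 28 + 42 + 132
= 429


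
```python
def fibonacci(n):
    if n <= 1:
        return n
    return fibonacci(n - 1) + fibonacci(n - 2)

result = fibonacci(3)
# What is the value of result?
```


fibonacci(3)
= fibonacci(2) + fibonacci(1)
Computing bottom-up: fibonacci(0)=0, fibonacci(1)=1, fibonacci(2)=1, fibonacci(3)=2
= 2


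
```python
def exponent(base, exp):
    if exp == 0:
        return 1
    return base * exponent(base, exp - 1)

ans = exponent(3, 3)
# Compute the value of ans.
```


exponent(3, 3)
= 3 * exponent(3, 2)
= 3 * 3 * exponent(3, 1)
= 3 * 3 * 3 * exponent(3, 0)
= 3 * 3 * 3 * 1
= 27


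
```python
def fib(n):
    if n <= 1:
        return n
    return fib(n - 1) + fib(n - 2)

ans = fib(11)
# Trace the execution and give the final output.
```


fib(11)
= fib(10) + fib(9)
= (fib(9) + fib(8)) + fib(9)
Computing bottom-up: fib(0)=0, fib(1)=1, fib(2)=1, fib(3)=2, fib(4)=3, fib(5)=5, fib(6)=8, fib(7)=13, fib(8)=21, fib(9)=34, fib(10)=55, fib(11)=89
= 89


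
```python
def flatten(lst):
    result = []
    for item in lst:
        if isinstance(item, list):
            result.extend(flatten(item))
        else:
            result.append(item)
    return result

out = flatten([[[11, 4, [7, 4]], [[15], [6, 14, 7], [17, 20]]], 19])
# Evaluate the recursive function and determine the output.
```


flatten([[[11, 4, [7, 4]], [[15], [6, 14, 7], [17, 20]]], 19])
Processing each element:
  [[11, 4, [7, 4]], [[15], [6, 14, 7], [17, 20]]] is a list -> flatten recursively -> [11, 4, 7, 4, 15, 6, 14, 7, 17, 20]
  19 is not a list -> append 19
= [11, 4, 7, 4, 15, 6, 14, 7, 17, 20, 19]


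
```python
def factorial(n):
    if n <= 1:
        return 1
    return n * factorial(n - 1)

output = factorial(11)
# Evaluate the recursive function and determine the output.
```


factorial(11)
= 11 * factorial(10)
= 11 * 10 * factorial(9)
= 11 * 10 * 9 * factorial(8)
= 11 * 10 * 9 * 8 * factorial(7)
= 11 * 10 * 9 * 8 * 7 * factorial(6)
= 11 * 10 * 9 * 8 * 7 * 6 * factorial(5)
= 11 * 10 * 9 * 8 * 7 * 6 * 5 * factorial(4)
= 11 * 10 * 9 * 8 * 7 * 6 * 5 * 4 * factorial(3)
= 11 * 10 * 9 * 8 * 7 * 6 * 5 * 4 * 3 * factorial(2)
= 11 * 10 * 9 * 8 * 7 * 6 * 5 * 4 * 3 * 2 * factorial(1)
= 11 * 10 * 9 * 8 * 7 * 6 * 5 * 4 * 3 * 2 * 1
= 39916800


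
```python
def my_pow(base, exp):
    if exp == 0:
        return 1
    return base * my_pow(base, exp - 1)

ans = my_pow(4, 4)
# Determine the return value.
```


my_pow(4, 4)
= 4 * my_pow(4, 3)
= 4 * 4 * my_pow(4, 2)
= 4 * 4 * 4 * my_pow(4, 1)
= 4 * 4 * 4 * 4 * my_pow(4, 0)
= 4 * 4 * 4 * 4 * 1
= 256


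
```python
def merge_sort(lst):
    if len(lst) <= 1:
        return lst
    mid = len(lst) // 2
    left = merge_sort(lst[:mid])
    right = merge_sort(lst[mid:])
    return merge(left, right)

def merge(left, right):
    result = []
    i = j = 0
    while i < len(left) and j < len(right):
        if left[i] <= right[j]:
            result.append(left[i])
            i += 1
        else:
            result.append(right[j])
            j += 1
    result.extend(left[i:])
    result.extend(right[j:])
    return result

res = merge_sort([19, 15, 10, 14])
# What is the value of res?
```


merge_sort([19, 15, 10, 14])
Split into [19, 15] and [10, 14]
Left sorted: [15, 19]
Right sorted: [10, 14]
Merge [15, 19] and [10, 14]
= [10, 14, 15, 19]


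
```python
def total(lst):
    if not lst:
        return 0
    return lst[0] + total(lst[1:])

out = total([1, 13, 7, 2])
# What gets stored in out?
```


total([1, 13, 7, 2])
= 1 + total([13, 7, 2])
= 1 + 13 + total([7, 2])
= 1 + 13 + 7 + total([2])
= 1 + 13 + 7 + 2 + total([])
= 1 + 13 + 7 + 2 + 0
= 23


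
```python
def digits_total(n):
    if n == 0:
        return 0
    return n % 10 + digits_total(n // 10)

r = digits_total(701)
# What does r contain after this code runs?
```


digits_total(701)
= 1 + digits_total(70)
= 1 + 0 + digits_total(7)
= 1 + 0 + 7 + digits_total(0)
= 1 + 0 + 7 + 0
= 8


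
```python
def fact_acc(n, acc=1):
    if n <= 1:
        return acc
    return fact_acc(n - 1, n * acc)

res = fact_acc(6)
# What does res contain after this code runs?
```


fact_acc(6, 1)
= fact_acc(5, 6 * 1) = fact_acc(5, 6)
= fact_acc(4, 5 * 6) = fact_acc(4, 30)
= fact_acc(3, 4 * 30) = fact_acc(3, 120)
= fact_acc(2, 3 * 120) = fact_acc(2, 360)
= fact_acc(1, 2 * 360) = fact_acc(1, 720)
n <= 1, return acc = 720


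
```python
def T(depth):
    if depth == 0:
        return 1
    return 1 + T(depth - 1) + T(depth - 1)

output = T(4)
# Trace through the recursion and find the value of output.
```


T(4)
= 1 + T(3) + T(3)
= 1 + 2 * T(3)
T(k) = 2^(k+1) - 1
T(0) = 1
T(1) = 3
T(2) = 7
T(3) = 15
T(4) = 31
T(4) = 2^5 - 1 = 31


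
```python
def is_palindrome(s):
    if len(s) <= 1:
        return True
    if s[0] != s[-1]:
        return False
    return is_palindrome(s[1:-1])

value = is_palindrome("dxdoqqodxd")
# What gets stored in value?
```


is_palindrome("dxdoqqodxd")
"dxdoqqodxd": s[0]='d' == s[-1]='d' -> is_palindrome("xdoqqodx")
"xdoqqodx": s[0]='x' == s[-1]='x' -> is_palindrome("doqqod")
"doqqod": s[0]='d' == s[-1]='d' -> is_palindrome("oqqo")
"oqqo": s[0]='o' == s[-1]='o' -> is_palindrome("qq")
"qq": s[0]='q' == s[-1]='q' -> is_palindrome("")
"": len <= 1 -> True
= True


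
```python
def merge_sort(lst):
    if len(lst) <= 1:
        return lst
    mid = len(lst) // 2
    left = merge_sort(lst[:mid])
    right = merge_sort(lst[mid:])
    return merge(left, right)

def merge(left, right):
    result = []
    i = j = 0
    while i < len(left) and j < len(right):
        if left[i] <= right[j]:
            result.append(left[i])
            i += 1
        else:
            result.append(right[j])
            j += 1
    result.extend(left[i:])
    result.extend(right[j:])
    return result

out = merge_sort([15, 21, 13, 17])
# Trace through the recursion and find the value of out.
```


merge_sort([15, 21, 13, 17])
Split into [15, 21] and [13, 17]
Left sorted: [15, 21]
Right sorted: [13, 17]
Merge [15, 21] and [13, 17]
= [13, 15, 17, 21]


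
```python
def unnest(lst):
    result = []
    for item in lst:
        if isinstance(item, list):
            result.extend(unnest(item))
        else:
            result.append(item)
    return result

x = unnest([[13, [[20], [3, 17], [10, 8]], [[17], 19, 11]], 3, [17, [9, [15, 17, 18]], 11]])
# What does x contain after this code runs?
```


unnest([[13, [[20], [3, 17], [10, 8]], [[17], 19, 11]], 3, [17, [9, [15, 17, 18]], 11]])
Processing each element:
  [13, [[20], [3, 17], [10, 8]], [[17], 19, 11]] is a list -> unnest recursively -> [13, 20, 3, 17, 10, 8, 17, 19, 11]
  3 is not a list -> append 3
  [17, [9, [15, 17, 18]], 11] is a list -> unnest recursively -> [17, 9, 15, 17, 18, 11]
= [13, 20, 3, 17, 10, 8, 17, 19, 11, 3, 17, 9, 15, 17, 18, 11]


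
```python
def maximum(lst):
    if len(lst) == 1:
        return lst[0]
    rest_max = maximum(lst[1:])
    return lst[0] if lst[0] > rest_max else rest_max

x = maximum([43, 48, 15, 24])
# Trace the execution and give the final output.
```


maximum([43, 48, 15, 24])
= compare 43 with maximum([48, 15, 24])
= compare 48 with maximum([15, 24])
= compare 15 with maximum([24])
Base: maximum([24]) = 24
compare 15 with 24: max = 24
compare 48 with 24: max = 48
compare 43 with 48: max = 48
= 48


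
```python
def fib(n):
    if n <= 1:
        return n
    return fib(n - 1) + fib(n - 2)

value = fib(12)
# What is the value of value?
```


fib(12)
= fib(11) + fib(10)
= (fib(10) + fib(9)) + fib(10)
Computing bottom-up: fib(0)=0, fib(1)=1, fib(2)=1, fib(3)=2, fib(4)=3, fib(5)=5, fib(6)=8, fib(7)=13, fib(8)=21, fib(9)=34, fib(10)=55, fib(11)=89, fib(12)=144
= 144


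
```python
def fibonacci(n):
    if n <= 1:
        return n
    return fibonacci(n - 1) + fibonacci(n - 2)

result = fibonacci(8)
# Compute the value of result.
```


fibonacci(8)
= fibonacci(7) + fibonacci(6)
= (fibonacci(6) + fibonacci(5)) + fibonacci(6)
Computing bottom-up: fibonacci(0)=0, fibonacci(1)=1, fibonacci(2)=1, fibonacci(3)=2, fibonacci(4)=3, fibonacci(5)=5, fibonacci(6)=8, fibonacci(7)=13, fibonacci(8)=21
= 21


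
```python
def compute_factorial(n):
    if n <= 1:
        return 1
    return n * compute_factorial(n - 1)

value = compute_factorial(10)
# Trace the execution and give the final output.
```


compute_factorial(10)
= 10 * compute_factorial(9)
= 10 * 9 * compute_factorial(8)
= 10 * 9 * 8 * compute_factorial(7)
= 10 * 9 * 8 * 7 * compute_factorial(6)
= 10 * 9 * 8 * 7 * 6 * compute_factorial(5)
= 10 * 9 * 8 * 7 * 6 * 5 * compute_factorial(4)
= 10 * 9 * 8 * 7 * 6 * 5 * 4 * compute_factorial(3)
= 10 * 9 * 8 * 7 * 6 * 5 * 4 * 3 * compute_factorial(2)
= 10 * 9 * 8 * 7 * 6 * 5 * 4 * 3 * 2 * compute_factorial(1)
= 10 * 9 * 8 * 7 * 6 * 5 * 4 * 3 * 2 * 1
= 3628800


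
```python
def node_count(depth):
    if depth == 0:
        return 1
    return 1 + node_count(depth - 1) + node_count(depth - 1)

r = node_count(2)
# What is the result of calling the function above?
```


node_count(2)
= 1 + node_count(1) + node_count(1)
= 1 + 2 * node_count(1)
node_count(k) = 2^(k+1) - 1
node_count(0) = 1
node_count(1) = 3
node_count(2) = 7
node_count(2) = 2^3 - 1 = 7


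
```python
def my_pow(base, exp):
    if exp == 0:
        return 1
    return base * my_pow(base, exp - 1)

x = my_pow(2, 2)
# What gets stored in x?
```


my_pow(2, 2)
= 2 * my_pow(2, 1)
= 2 * 2 * my_pow(2, 0)
= 2 * 2 * 1
= 4


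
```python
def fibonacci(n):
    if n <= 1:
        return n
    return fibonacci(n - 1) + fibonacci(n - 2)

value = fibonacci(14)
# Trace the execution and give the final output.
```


fibonacci(14)
= fibonacci(13) + fibonacci(12)
= (fibonacci(12) + fibonacci(11)) + fibonacci(12)
Computing bottom-up: fibonacci(0)=0, fibonacci(1)=1, fibonacci(2)=1, fibonacci(3)=2, fibonacci(4)=3, fibonacci(5)=5, fibonacci(6)=8, fibonacci(7)=13, fibonacci(8)=21, fibonacci(9)=34, fibonacci(10)=55, fibonacci(11)=89, fibonacci(12)=144, fibonacci(13)=233, fibonacci(14)=377
= 377


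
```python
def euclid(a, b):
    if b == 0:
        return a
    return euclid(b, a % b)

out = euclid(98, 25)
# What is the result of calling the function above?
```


euclid(98, 25)
= euclid(25, 98 % 25) = euclid(25, 23)
= euclid(23, 25 % 23) = euclid(23, 2)
= euclid(2, 23 % 2) = euclid(2, 1)
= euclid(1, 2 % 1) = euclid(1, 0)
b == 0, return a = 1


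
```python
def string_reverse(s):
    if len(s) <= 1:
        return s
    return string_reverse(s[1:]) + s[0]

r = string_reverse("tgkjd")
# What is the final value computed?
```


string_reverse("tgkjd")
= string_reverse("gkjd") + "t"
= string_reverse("kjd") + "g" + "t"
= string_reverse("jd") + "k" + "g" + "t"
= string_reverse("d") + "j" + "k" + "g" + "t"
= "d" + "j" + "k" + "g" + "t"
= "djkgt"


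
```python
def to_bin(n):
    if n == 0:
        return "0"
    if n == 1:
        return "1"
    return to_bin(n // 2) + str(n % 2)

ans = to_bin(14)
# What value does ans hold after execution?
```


to_bin(14)
= to_bin(7) + "0"
= to_bin(3) + "1" + "0"
= to_bin(1) + "1" + "1" + "0"
= "1" + "1" + "1" + "0"
= "1110"


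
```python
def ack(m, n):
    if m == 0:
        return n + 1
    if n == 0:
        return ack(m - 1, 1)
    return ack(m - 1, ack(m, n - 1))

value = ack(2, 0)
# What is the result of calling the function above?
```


ack(2, 0)
n == 0: return ack(1, 1)
= ack(1, 1) = 3
= 3


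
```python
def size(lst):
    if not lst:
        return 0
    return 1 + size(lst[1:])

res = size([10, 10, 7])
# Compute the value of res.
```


size([10, 10, 7])
= 1 + size([10, 7])
= 1 + 1 + size([7])
= 1 + 1 + 1 + size([])
= 1 + 1 + 1 + 0
= 3


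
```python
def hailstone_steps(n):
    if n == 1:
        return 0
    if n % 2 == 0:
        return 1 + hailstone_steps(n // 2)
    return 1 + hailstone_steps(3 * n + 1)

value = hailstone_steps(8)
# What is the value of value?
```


hailstone_steps(8)
8 is even -> hailstone_steps(4)
4 is even -> hailstone_steps(2)
2 is even -> hailstone_steps(1)
Reached 1 after 3 steps
= 3


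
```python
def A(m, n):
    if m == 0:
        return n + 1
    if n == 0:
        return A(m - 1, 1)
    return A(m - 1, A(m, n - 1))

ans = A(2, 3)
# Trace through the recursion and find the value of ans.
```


A(2, 3)
= A(1, A(2, 2))
First compute A(2, 2) = 7
= A(1, 7)
= 9


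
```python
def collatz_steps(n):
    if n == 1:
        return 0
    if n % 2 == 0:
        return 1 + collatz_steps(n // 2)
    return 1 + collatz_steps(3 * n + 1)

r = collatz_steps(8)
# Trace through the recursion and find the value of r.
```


collatz_steps(8)
8 is even -> collatz_steps(4)
4 is even -> collatz_steps(2)
2 is even -> collatz_steps(1)
Reached 1 after 3 steps
= 3


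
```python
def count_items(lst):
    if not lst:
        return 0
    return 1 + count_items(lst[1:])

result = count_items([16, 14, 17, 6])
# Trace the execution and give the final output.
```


count_items([16, 14, 17, 6])
= 1 + count_items([14, 17, 6])
= 1 + 1 + count_items([17, 6])
= 1 + 1 + 1 + count_items([6])
= 1 + 1 + 1 + 1 + count_items([])
= 1 + 1 + 1 + 1 + 0
= 4


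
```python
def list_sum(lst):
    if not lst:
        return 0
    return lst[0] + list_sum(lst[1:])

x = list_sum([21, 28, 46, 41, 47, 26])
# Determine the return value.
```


list_sum([21, 28, 46, 41, 47, 26])
= 21 + list_sum([28, 46, 41, 47, 26])
= 21 + 28 + list_sum([46, 41, 47, 26])
= 21 + 28 + 46 + list_sum([41, 47, 26])
= 21 + 28 + 46 + 41 + list_sum([47, 26])
= 21 + 28 + 46 + 41 + 47 + list_sum([26])
= 21 + 28 + 46 + 41 + 47 + 26 + list_sum([])
= 21 + 28 + 46 + 41 + 47 + 26 + 0
= 209


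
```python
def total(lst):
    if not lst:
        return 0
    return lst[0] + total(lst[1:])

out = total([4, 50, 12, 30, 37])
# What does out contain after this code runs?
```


total([4, 50, 12, 30, 37])
= 4 + total([50, 12, 30, 37])
= 4 + 50 + total([12, 30, 37])
= 4 + 50 + 12 + total([30, 37])
= 4 + 50 + 12 + 30 + total([37])
= 4 + 50 + 12 + 30 + 37 + total([])
= 4 + 50 + 12 + 30 + 37 + 0
= 133


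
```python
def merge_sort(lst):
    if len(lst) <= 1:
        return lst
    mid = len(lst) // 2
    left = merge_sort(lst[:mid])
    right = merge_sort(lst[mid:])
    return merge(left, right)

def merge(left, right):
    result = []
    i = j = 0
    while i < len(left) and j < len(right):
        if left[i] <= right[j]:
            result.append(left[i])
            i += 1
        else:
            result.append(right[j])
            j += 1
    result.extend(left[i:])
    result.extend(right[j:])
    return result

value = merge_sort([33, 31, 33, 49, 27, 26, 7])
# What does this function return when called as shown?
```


merge_sort([33, 31, 33, 49, 27, 26, 7])
Split into [33, 31, 33] and [49, 27, 26, 7]
Left sorted: [31, 33, 33]
Right sorted: [7, 26, 27, 49]
Merge [31, 33, 33] and [7, 26, 27, 49]
= [7, 26, 27, 31, 33, 33, 49]


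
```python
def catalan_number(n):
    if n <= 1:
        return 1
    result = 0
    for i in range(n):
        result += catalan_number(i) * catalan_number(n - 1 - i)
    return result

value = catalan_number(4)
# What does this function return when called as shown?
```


catalan_number(4)
= sum of catalan_number(i) * catalan_number(4-1-i) for i in 0..3
First compute sub-values bottom-up:
  catalan_number(0) = 1, catalan_number(1) = 1
  catalan_number(2) = 1*1 + 1*1 = 2
  catalan_number(3) = 1*2 + 1*1 + 2*1 = 5
Now catalan_number(4):
  catalan_number(0)*catalan_number(3) = 1*5 = 5
  catalan_number(1)*catalan_number(2) = 1*2 = 2
  catalan_number(2)*catalan_number(1) = 2*1 = 2
  catalan_number(3)*catalan_number(0) = 5*1 = 5
= 5 + 2 + 2 + 5
= 14


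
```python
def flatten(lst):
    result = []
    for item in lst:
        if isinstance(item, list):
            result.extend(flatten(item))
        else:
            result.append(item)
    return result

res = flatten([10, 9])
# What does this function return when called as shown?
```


flatten([10, 9])
Processing each element:
  10 is not a list -> append 10
  9 is not a list -> append 9
= [10, 9]


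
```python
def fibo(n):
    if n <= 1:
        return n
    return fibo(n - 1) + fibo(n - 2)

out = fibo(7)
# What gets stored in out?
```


fibo(7)
= fibo(6) + fibo(5)
= (fibo(5) + fibo(4)) + fibo(5)
Computing bottom-up: fibo(0)=0, fibo(1)=1, fibo(2)=1, fibo(3)=2, fibo(4)=3, fibo(5)=5, fibo(6)=8, fibo(7)=13
= 13


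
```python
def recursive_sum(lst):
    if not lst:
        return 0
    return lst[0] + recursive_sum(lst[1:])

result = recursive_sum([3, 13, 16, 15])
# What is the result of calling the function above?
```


recursive_sum([3, 13, 16, 15])
= 3 + recursive_sum([13, 16, 15])
= 3 + 13 + recursive_sum([16, 15])
= 3 + 13 + 16 + recursive_sum([15])
= 3 + 13 + 16 + 15 + recursive_sum([])
= 3 + 13 + 16 + 15 + 0
= 47


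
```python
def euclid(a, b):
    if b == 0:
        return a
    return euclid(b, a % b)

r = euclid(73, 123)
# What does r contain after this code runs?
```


euclid(73, 123)
= euclid(123, 73 % 123) = euclid(123, 73)
= euclid(73, 123 % 73) = euclid(73, 50)
= euclid(50, 73 % 50) = euclid(50, 23)
= euclid(23, 50 % 23) = euclid(23, 4)
= euclid(4, 23 % 4) = euclid(4, 3)
= euclid(3, 4 % 3) = euclid(3, 1)
= euclid(1, 3 % 1) = euclid(1, 0)
b == 0, return a = 1


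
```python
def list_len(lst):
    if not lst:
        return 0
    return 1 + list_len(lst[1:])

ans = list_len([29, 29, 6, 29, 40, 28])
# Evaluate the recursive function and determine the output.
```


list_len([29, 29, 6, 29, 40, 28])
= 1 + list_len([29, 6, 29, 40, 28])
= 1 + 1 + list_len([6, 29, 40, 28])
= 1 + 1 + 1 + list_len([29, 40, 28])
= 1 + 1 + 1 + 1 + list_len([40, 28])
= 1 + 1 + 1 + 1 + 1 + list_len([28])
= 1 + 1 + 1 + 1 + 1 + 1 + list_len([])
= 1 + 1 + 1 + 1 + 1 + 1 + 0
= 6


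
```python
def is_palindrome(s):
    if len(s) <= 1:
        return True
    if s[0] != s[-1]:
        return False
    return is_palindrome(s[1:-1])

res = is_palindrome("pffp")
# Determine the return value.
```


is_palindrome("pffp")
"pffp": s[0]='p' == s[-1]='p' -> is_palindrome("ff")
"ff": s[0]='f' == s[-1]='f' -> is_palindrome("")
"": len <= 1 -> True
= True


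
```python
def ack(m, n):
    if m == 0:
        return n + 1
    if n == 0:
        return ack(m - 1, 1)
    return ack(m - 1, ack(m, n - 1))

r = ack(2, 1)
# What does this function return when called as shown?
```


ack(2, 1)
= ack(1, ack(2, 0))
First compute ack(2, 0) = 3
= ack(1, 3)
= 5


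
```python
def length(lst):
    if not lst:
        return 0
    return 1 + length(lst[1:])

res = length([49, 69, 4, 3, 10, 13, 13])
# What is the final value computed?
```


length([49, 69, 4, 3, 10, 13, 13])
= 1 + length([69, 4, 3, 10, 13, 13])
= 1 + 1 + length([4, 3, 10, 13, 13])
= 1 + 1 + 1 + length([3, 10, 13, 13])
= 1 + 1 + 1 + 1 + length([10, 13, 13])
= 1 + 1 + 1 + 1 + 1 + length([13, 13])
= 1 + 1 + 1 + 1 + 1 + 1 + length([13])
= 1 + 1 + 1 + 1 + 1 + 1 + 1 + length([])
= 1 + 1 + 1 + 1 + 1 + 1 + 1 + 0
= 7
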